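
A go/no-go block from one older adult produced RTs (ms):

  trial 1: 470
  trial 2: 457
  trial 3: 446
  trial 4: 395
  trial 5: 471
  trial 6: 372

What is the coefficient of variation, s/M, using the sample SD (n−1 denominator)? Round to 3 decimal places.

0.096

n = 6, Σ = 2611, M = 435.1667
Σ(x−M)² = 8694.833; s = √(8694.833/5) = 41.7009
CV = 41.7009 / 435.1667 = 0.09583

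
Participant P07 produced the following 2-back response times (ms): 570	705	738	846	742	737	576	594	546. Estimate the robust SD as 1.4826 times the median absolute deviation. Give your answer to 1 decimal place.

Sorted: 546, 570, 576, 594, 705, 737, 738, 742, 846 → median = 705
|x − 705| sorted: 0, 32, 33, 37, 111, 129, 135, 141, 159 → MAD = 111
Robust SD ≈ 1.4826 × 111 = 164.569

164.6 ms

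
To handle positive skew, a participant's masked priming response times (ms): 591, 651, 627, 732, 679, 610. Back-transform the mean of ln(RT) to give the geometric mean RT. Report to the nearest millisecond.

647 ms

ln(RT): 6.3818, 6.4785, 6.4409, 6.5958, 6.5206, 6.4135
Mean ln(RT) = 38.8311/6 = 6.47186
Geometric mean = exp(6.47186) = 646.68 ms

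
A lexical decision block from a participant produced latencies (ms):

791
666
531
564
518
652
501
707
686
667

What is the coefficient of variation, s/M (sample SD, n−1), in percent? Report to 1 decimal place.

n = 10, Σ = 6283, M = 628.3000
Σ(x−M)² = 81448.100; s = √(81448.100/9) = 95.1304
CV = 95.1304 / 628.3000 = 0.15141 = 15.141%

15.1%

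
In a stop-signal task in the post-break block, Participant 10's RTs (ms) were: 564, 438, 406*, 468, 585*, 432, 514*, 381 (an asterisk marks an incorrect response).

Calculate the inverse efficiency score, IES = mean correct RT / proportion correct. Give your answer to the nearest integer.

731 ms

Correct trials (n=5): 564, 438, 468, 432, 381
Mean correct RT = 2283/5 = 456.6000 ms
Proportion correct = 5/8
IES = 456.6000 / (5/8) = 730.560 ms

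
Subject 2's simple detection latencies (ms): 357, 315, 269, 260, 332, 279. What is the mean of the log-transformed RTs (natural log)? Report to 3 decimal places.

5.704

ln(RT): 5.8777, 5.7526, 5.5947, 5.5607, 5.8051, 5.6312
Σ ln(RT) = 34.2220
Mean = 34.2220/6 = 5.70367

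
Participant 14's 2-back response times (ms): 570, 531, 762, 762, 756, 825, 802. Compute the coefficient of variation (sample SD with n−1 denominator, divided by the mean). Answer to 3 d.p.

n = 7, Σ = 5008, M = 715.4286
Σ(x−M)² = 80647.714; s = √(80647.714/6) = 115.9366
CV = 115.9366 / 715.4286 = 0.16205

0.162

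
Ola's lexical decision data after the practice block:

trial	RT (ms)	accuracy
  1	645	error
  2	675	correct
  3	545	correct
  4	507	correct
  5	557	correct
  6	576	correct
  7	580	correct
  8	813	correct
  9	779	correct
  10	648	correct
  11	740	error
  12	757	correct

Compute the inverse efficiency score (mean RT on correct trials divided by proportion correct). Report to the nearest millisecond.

Correct trials (n=10): 675, 545, 507, 557, 576, 580, 813, 779, 648, 757
Mean correct RT = 6437/10 = 643.7000 ms
Proportion correct = 10/12
IES = 643.7000 / (10/12) = 772.440 ms

772 ms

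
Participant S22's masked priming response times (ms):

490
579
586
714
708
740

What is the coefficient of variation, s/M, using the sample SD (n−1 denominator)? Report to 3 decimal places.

0.156

n = 6, Σ = 3817, M = 636.1667
Σ(x−M)² = 49148.833; s = √(49148.833/5) = 99.1452
CV = 99.1452 / 636.1667 = 0.15585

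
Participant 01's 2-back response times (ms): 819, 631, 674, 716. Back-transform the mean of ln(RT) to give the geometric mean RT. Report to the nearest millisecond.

707 ms

ln(RT): 6.7081, 6.4473, 6.5132, 6.5737
Mean ln(RT) = 26.2423/4 = 6.56058
Geometric mean = exp(6.56058) = 706.68 ms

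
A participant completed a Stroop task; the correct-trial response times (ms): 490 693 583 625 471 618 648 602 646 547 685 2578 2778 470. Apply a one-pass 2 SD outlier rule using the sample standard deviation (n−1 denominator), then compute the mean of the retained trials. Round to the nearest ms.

n = 14, ΣRT = 12434, M = 888.143
Σ(x−M)² = 7563785.71; s = √(7563785.71/13) = 762.778
Cutoffs: 888.143 ± 2·762.778 → [-637.4, 2413.7]
Outside: 2578, 2778 → excluded.
Retained (n=12): Σ = 7078, mean = 7078/12 = 589.833

590 ms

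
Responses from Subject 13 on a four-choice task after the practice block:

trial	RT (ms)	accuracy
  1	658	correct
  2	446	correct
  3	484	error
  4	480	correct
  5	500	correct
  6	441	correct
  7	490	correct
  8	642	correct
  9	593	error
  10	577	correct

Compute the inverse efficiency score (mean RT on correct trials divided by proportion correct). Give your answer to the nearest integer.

Correct trials (n=8): 658, 446, 480, 500, 441, 490, 642, 577
Mean correct RT = 4234/8 = 529.2500 ms
Proportion correct = 8/10
IES = 529.2500 / (8/10) = 661.562 ms

662 ms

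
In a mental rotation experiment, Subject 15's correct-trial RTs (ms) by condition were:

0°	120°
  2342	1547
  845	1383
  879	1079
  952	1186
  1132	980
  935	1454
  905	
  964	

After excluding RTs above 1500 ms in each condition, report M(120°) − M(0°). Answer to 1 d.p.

271.8 ms

0°: exclude 2342
120°: exclude 1547
M(0°) = 6612/7 = 944.571
M(120°) = 6082/5 = 1216.400
Difference = 1216.400 − 944.571 = 271.829 ms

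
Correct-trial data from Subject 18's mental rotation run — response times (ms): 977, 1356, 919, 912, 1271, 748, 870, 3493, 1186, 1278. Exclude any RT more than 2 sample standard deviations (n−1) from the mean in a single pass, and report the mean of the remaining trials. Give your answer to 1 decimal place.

1057.4 ms

n = 10, ΣRT = 13010, M = 1301.000
Σ(x−M)² = 5716334.00; s = √(5716334.00/9) = 796.962
Cutoffs: 1301.000 ± 2·796.962 → [-292.9, 2894.9]
Outside: 3493 → excluded.
Retained (n=9): Σ = 9517, mean = 9517/9 = 1057.444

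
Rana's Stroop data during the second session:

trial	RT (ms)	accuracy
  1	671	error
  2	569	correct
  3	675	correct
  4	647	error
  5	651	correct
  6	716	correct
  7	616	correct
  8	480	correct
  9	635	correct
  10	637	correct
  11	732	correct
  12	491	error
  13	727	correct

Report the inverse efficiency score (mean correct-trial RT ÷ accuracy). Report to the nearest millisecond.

837 ms

Correct trials (n=10): 569, 675, 651, 716, 616, 480, 635, 637, 732, 727
Mean correct RT = 6438/10 = 643.8000 ms
Proportion correct = 10/13
IES = 643.8000 / (10/13) = 836.940 ms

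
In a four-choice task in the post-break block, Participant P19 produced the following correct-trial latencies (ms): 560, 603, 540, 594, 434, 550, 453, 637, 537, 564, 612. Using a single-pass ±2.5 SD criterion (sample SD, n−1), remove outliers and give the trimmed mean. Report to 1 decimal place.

n = 11, ΣRT = 6084, M = 553.091
Σ(x−M)² = 39482.91; s = √(39482.91/10) = 62.835
Cutoffs: 553.091 ± 2.5·62.835 → [396.0, 710.2]
No RTs fall outside the cutoffs; all 11 retained. Mean = 6084/11 = 553.091

553.1 ms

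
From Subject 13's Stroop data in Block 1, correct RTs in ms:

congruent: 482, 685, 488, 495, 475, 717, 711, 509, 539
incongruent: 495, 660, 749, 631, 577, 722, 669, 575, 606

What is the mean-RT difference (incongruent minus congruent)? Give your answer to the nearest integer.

65 ms

M(congruent) = 5101/9 = 566.778
M(incongruent) = 5684/9 = 631.556
Difference = 631.556 − 566.778 = 64.778 ms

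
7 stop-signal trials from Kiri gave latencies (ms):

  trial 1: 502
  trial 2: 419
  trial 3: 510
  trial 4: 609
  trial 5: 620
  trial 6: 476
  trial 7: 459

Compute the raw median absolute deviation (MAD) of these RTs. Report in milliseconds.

Sorted: 419, 459, 476, 502, 510, 609, 620 → median = 502
|x − 502|: 0, 83, 8, 107, 118, 26, 43
Sorted deviations: 0, 8, 26, 43, 83, 107, 118 → MAD = 43

43 ms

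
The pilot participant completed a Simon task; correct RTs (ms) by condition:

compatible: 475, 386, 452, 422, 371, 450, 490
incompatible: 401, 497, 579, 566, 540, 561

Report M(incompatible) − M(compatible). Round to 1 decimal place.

88.9 ms

M(compatible) = 3046/7 = 435.143
M(incompatible) = 3144/6 = 524.000
Difference = 524.000 − 435.143 = 88.857 ms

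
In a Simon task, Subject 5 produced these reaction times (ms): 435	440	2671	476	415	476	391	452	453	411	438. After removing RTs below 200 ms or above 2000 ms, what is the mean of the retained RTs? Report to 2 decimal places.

438.70 ms

Excluded: 2671
Retained (n=10): Σ = 4387
Mean = 4387/10 = 438.7000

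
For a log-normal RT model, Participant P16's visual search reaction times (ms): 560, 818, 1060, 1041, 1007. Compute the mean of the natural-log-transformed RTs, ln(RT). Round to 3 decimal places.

6.773

ln(RT): 6.3279, 6.7069, 6.9660, 6.9479, 6.9147
Σ ln(RT) = 33.8635
Mean = 33.8635/5 = 6.77270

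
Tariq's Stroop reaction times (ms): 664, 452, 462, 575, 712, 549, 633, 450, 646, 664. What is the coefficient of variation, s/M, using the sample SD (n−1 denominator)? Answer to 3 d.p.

0.169

n = 10, Σ = 5807, M = 580.7000
Σ(x−M)² = 86890.100; s = √(86890.100/9) = 98.2571
CV = 98.2571 / 580.7000 = 0.16920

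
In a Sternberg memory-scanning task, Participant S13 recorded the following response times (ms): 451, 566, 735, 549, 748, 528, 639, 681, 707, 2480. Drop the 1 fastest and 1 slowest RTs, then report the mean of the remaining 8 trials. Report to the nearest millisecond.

Sorted: 451, 528, 549, 566, 639, 681, 707, 735, 748, 2480
Drop lowest 1 (451) and highest 1 (2480)
Remaining (n=8): Σ = 5153, mean = 5153/8 = 644.125

644 ms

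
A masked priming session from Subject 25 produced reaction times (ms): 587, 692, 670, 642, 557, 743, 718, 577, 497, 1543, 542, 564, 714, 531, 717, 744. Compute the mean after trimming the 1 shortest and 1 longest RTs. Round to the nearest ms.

643 ms

Sorted: 497, 531, 542, 557, 564, 577, 587, 642, 670, 692, 714, 717, 718, 743, 744, 1543
Drop lowest 1 (497) and highest 1 (1543)
Remaining (n=14): Σ = 8998, mean = 8998/14 = 642.714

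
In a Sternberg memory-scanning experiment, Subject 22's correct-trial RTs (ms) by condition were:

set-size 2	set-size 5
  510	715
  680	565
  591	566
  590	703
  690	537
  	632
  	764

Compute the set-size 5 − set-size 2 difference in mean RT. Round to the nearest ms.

28 ms

M(set-size 2) = 3061/5 = 612.200
M(set-size 5) = 4482/7 = 640.286
Difference = 640.286 − 612.200 = 28.086 ms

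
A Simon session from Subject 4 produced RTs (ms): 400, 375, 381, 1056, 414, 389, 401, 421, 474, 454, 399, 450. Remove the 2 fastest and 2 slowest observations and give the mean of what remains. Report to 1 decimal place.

Sorted: 375, 381, 389, 399, 400, 401, 414, 421, 450, 454, 474, 1056
Drop lowest 2 (375, 381) and highest 2 (474, 1056)
Remaining (n=8): Σ = 3328, mean = 3328/8 = 416.000

416.0 ms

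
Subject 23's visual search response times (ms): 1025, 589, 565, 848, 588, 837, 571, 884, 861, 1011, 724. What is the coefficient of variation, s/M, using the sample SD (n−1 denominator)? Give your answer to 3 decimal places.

0.226

n = 11, Σ = 8503, M = 773.0000
Σ(x−M)² = 304484.000; s = √(304484.000/10) = 174.4947
CV = 174.4947 / 773.0000 = 0.22574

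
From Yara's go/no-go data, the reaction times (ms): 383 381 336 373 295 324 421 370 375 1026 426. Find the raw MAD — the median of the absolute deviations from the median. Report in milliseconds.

Sorted: 295, 324, 336, 370, 373, 375, 381, 383, 421, 426, 1026 → median = 375
|x − 375|: 8, 6, 39, 2, 80, 51, 46, 5, 0, 651, 51
Sorted deviations: 0, 2, 5, 6, 8, 39, 46, 51, 51, 80, 651 → MAD = 39

39 ms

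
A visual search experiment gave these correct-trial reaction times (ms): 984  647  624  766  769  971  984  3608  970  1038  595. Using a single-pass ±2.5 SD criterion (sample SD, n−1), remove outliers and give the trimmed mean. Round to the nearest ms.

n = 11, ΣRT = 11956, M = 1086.909
Σ(x−M)² = 7260402.91; s = √(7260402.91/10) = 852.080
Cutoffs: 1086.909 ± 2.5·852.080 → [-1043.3, 3217.1]
Outside: 3608 → excluded.
Retained (n=10): Σ = 8348, mean = 8348/10 = 834.800

835 ms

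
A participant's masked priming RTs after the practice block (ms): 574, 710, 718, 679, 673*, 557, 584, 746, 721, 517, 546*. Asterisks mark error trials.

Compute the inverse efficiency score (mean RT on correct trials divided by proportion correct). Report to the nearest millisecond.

Correct trials (n=9): 574, 710, 718, 679, 557, 584, 746, 721, 517
Mean correct RT = 5806/9 = 645.1111 ms
Proportion correct = 9/11
IES = 645.1111 / (9/11) = 788.469 ms

788 ms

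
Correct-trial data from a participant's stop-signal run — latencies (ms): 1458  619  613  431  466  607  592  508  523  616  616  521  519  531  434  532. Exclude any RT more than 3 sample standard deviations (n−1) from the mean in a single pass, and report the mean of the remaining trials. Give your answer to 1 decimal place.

n = 16, ΣRT = 9586, M = 599.125
Σ(x−M)² = 847959.75; s = √(847959.75/15) = 237.762
Cutoffs: 599.125 ± 3·237.762 → [-114.2, 1312.4]
Outside: 1458 → excluded.
Retained (n=15): Σ = 8128, mean = 8128/15 = 541.867

541.9 ms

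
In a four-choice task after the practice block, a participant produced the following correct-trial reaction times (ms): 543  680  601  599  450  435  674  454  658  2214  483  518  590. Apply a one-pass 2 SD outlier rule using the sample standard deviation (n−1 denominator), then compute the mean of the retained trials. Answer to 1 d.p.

557.1 ms

n = 13, ΣRT = 8899, M = 684.538
Σ(x−M)² = 2622133.23; s = √(2622133.23/12) = 467.452
Cutoffs: 684.538 ± 2·467.452 → [-250.4, 1619.4]
Outside: 2214 → excluded.
Retained (n=12): Σ = 6685, mean = 6685/12 = 557.083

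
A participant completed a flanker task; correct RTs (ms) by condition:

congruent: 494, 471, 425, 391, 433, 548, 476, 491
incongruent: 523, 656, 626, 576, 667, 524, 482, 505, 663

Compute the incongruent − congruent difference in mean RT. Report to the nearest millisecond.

M(congruent) = 3729/8 = 466.125
M(incongruent) = 5222/9 = 580.222
Difference = 580.222 − 466.125 = 114.097 ms

114 ms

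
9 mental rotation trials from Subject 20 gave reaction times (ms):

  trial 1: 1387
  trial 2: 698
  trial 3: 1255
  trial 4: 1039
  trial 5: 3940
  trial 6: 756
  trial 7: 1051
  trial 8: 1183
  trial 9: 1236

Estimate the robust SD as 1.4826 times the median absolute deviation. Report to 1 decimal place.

213.5 ms

Sorted: 698, 756, 1039, 1051, 1183, 1236, 1255, 1387, 3940 → median = 1183
|x − 1183| sorted: 0, 53, 72, 132, 144, 204, 427, 485, 2757 → MAD = 144
Robust SD ≈ 1.4826 × 144 = 213.494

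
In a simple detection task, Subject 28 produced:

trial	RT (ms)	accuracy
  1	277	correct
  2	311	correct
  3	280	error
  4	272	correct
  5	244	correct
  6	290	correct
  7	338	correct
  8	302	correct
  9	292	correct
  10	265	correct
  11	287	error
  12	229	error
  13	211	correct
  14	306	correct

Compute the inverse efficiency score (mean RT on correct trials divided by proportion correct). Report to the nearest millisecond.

360 ms

Correct trials (n=11): 277, 311, 272, 244, 290, 338, 302, 292, 265, 211, 306
Mean correct RT = 3108/11 = 282.5455 ms
Proportion correct = 11/14
IES = 282.5455 / (11/14) = 359.603 ms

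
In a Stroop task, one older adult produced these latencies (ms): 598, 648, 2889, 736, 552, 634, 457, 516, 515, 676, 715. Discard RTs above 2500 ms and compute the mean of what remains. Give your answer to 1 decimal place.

Excluded: 2889
Retained (n=10): Σ = 6047
Mean = 6047/10 = 604.7000

604.7 ms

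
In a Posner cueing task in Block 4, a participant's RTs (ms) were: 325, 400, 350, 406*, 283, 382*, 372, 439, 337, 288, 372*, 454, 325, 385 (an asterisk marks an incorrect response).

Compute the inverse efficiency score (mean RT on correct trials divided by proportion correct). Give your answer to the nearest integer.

458 ms

Correct trials (n=11): 325, 400, 350, 283, 372, 439, 337, 288, 454, 325, 385
Mean correct RT = 3958/11 = 359.8182 ms
Proportion correct = 11/14
IES = 359.8182 / (11/14) = 457.950 ms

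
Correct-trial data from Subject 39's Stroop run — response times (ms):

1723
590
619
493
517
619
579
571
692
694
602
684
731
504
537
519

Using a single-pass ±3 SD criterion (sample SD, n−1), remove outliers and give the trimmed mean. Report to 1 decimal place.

596.7 ms

n = 16, ΣRT = 10674, M = 667.125
Σ(x−M)² = 1270745.75; s = √(1270745.75/15) = 291.061
Cutoffs: 667.125 ± 3·291.061 → [-206.1, 1540.3]
Outside: 1723 → excluded.
Retained (n=15): Σ = 8951, mean = 8951/15 = 596.733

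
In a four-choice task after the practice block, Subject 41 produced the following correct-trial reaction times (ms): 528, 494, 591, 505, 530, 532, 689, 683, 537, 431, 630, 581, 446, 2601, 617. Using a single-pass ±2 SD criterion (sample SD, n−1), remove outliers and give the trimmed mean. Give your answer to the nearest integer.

557 ms

n = 15, ΣRT = 10395, M = 693.000
Σ(x−M)² = 3981922.00; s = √(3981922.00/14) = 533.313
Cutoffs: 693.000 ± 2·533.313 → [-373.6, 1759.6]
Outside: 2601 → excluded.
Retained (n=14): Σ = 7794, mean = 7794/14 = 556.714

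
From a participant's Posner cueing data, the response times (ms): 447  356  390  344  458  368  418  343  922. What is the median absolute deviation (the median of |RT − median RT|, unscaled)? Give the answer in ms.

Sorted: 343, 344, 356, 368, 390, 418, 447, 458, 922 → median = 390
|x − 390|: 57, 34, 0, 46, 68, 22, 28, 47, 532
Sorted deviations: 0, 22, 28, 34, 46, 47, 57, 68, 532 → MAD = 46

46 ms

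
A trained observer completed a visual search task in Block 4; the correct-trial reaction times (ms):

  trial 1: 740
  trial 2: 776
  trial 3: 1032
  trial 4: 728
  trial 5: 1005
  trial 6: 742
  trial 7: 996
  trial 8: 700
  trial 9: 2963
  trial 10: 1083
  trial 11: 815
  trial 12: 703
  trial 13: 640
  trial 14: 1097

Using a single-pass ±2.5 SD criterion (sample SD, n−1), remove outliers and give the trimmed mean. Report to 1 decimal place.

850.5 ms

n = 14, ΣRT = 14020, M = 1001.429
Σ(x−M)² = 4471061.43; s = √(4471061.43/13) = 586.454
Cutoffs: 1001.429 ± 2.5·586.454 → [-464.7, 2467.6]
Outside: 2963 → excluded.
Retained (n=13): Σ = 11057, mean = 11057/13 = 850.538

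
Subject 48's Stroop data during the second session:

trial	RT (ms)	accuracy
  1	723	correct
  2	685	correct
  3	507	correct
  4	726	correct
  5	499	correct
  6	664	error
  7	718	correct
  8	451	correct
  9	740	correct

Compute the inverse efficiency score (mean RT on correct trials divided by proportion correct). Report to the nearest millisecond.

Correct trials (n=8): 723, 685, 507, 726, 499, 718, 451, 740
Mean correct RT = 5049/8 = 631.1250 ms
Proportion correct = 8/9
IES = 631.1250 / (8/9) = 710.016 ms

710 ms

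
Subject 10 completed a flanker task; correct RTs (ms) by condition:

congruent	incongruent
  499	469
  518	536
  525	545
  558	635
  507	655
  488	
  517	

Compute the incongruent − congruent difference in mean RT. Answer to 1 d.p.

M(congruent) = 3612/7 = 516.000
M(incongruent) = 2840/5 = 568.000
Difference = 568.000 − 516.000 = 52.000 ms

52.0 ms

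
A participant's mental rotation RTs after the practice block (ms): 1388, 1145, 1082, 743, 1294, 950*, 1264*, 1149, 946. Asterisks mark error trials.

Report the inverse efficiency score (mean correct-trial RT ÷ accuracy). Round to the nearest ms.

Correct trials (n=7): 1388, 1145, 1082, 743, 1294, 1149, 946
Mean correct RT = 7747/7 = 1106.7143 ms
Proportion correct = 7/9
IES = 1106.7143 / (7/9) = 1422.918 ms

1423 ms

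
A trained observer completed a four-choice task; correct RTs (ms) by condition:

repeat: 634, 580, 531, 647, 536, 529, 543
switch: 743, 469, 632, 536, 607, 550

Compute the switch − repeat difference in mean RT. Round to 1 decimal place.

M(repeat) = 4000/7 = 571.429
M(switch) = 3537/6 = 589.500
Difference = 589.500 − 571.429 = 18.071 ms

18.1 ms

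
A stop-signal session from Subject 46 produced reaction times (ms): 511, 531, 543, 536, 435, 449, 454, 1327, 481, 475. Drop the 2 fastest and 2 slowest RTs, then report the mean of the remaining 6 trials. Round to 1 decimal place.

498.0 ms

Sorted: 435, 449, 454, 475, 481, 511, 531, 536, 543, 1327
Drop lowest 2 (435, 449) and highest 2 (543, 1327)
Remaining (n=6): Σ = 2988, mean = 2988/6 = 498.000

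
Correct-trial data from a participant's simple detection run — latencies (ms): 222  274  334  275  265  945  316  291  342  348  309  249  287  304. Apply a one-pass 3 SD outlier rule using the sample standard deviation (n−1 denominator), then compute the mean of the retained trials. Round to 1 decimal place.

293.5 ms

n = 14, ΣRT = 4761, M = 340.071
Σ(x−M)² = 410582.93; s = √(410582.93/13) = 177.717
Cutoffs: 340.071 ± 3·177.717 → [-193.1, 873.2]
Outside: 945 → excluded.
Retained (n=13): Σ = 3816, mean = 3816/13 = 293.538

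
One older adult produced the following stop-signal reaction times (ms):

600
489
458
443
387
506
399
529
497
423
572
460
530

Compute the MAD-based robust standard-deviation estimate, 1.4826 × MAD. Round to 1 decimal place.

Sorted: 387, 399, 423, 443, 458, 460, 489, 497, 506, 529, 530, 572, 600 → median = 489
|x − 489| sorted: 0, 8, 17, 29, 31, 40, 41, 46, 66, 83, 90, 102, 111 → MAD = 41
Robust SD ≈ 1.4826 × 41 = 60.787

60.8 ms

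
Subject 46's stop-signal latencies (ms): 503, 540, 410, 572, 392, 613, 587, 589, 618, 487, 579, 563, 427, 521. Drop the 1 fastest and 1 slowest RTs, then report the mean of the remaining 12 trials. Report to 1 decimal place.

Sorted: 392, 410, 427, 487, 503, 521, 540, 563, 572, 579, 587, 589, 613, 618
Drop lowest 1 (392) and highest 1 (618)
Remaining (n=12): Σ = 6391, mean = 6391/12 = 532.583

532.6 ms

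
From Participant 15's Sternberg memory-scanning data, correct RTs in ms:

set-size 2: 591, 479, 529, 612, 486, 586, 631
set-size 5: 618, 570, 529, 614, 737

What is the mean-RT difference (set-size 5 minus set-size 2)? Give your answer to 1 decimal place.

M(set-size 2) = 3914/7 = 559.143
M(set-size 5) = 3068/5 = 613.600
Difference = 613.600 − 559.143 = 54.457 ms

54.5 ms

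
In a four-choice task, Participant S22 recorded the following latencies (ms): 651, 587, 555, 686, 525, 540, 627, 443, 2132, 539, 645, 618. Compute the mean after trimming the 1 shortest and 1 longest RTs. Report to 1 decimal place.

Sorted: 443, 525, 539, 540, 555, 587, 618, 627, 645, 651, 686, 2132
Drop lowest 1 (443) and highest 1 (2132)
Remaining (n=10): Σ = 5973, mean = 5973/10 = 597.300

597.3 ms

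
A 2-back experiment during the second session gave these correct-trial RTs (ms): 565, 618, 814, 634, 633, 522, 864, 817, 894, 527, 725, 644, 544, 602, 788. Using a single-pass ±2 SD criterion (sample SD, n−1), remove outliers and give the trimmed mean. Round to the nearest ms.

679 ms

n = 15, ΣRT = 10191, M = 679.400
Σ(x−M)² = 225703.60; s = √(225703.60/14) = 126.971
Cutoffs: 679.400 ± 2·126.971 → [425.5, 933.3]
No RTs fall outside the cutoffs; all 15 retained. Mean = 10191/15 = 679.400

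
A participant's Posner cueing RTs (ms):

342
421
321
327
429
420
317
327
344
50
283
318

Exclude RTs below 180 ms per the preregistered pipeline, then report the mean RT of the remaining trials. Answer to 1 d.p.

349.9 ms

Excluded: 50
Retained (n=11): Σ = 3849
Mean = 3849/11 = 349.9091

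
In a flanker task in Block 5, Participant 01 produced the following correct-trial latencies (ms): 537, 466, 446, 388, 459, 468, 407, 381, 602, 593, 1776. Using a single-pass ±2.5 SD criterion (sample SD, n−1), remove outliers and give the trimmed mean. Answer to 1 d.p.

n = 11, ΣRT = 6523, M = 593.000
Σ(x−M)² = 1595590.00; s = √(1595590.00/10) = 399.448
Cutoffs: 593.000 ± 2.5·399.448 → [-405.6, 1591.6]
Outside: 1776 → excluded.
Retained (n=10): Σ = 4747, mean = 4747/10 = 474.700

474.7 ms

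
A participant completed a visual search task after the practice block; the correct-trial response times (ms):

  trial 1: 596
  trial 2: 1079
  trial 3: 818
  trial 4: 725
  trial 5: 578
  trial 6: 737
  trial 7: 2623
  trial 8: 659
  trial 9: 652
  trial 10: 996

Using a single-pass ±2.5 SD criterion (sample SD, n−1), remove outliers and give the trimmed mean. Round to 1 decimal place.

760.0 ms

n = 10, ΣRT = 9463, M = 946.300
Σ(x−M)² = 3368152.10; s = √(3368152.10/9) = 611.751
Cutoffs: 946.300 ± 2.5·611.751 → [-583.1, 2475.7]
Outside: 2623 → excluded.
Retained (n=9): Σ = 6840, mean = 6840/9 = 760.000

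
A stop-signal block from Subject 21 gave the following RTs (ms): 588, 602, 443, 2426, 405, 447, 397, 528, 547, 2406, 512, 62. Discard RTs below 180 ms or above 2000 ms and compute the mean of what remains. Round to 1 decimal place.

Excluded: 62, 2406, 2426
Retained (n=9): Σ = 4469
Mean = 4469/9 = 496.5556

496.6 ms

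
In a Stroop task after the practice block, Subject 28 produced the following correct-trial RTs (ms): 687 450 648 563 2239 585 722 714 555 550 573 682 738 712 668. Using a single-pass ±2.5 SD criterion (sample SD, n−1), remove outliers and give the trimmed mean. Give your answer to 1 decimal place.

631.9 ms

n = 15, ΣRT = 11086, M = 739.067
Σ(x−M)² = 2506264.93; s = √(2506264.93/14) = 423.106
Cutoffs: 739.067 ± 2.5·423.106 → [-318.7, 1796.8]
Outside: 2239 → excluded.
Retained (n=14): Σ = 8847, mean = 8847/14 = 631.929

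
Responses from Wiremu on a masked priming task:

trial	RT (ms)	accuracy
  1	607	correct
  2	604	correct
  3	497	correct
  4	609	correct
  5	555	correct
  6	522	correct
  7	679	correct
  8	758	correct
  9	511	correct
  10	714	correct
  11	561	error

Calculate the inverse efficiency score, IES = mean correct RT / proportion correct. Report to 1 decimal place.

666.2 ms

Correct trials (n=10): 607, 604, 497, 609, 555, 522, 679, 758, 511, 714
Mean correct RT = 6056/10 = 605.6000 ms
Proportion correct = 10/11
IES = 605.6000 / (10/11) = 666.160 ms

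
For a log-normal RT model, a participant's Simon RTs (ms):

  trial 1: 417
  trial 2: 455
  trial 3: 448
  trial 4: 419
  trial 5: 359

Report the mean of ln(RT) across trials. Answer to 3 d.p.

6.036

ln(RT): 6.0331, 6.1203, 6.1048, 6.0379, 5.8833
Σ ln(RT) = 30.1794
Mean = 30.1794/5 = 6.03587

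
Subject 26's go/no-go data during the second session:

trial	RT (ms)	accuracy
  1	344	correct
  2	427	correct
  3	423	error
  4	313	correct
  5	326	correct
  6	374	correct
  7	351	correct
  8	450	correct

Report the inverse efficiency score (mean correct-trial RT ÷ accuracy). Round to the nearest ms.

422 ms

Correct trials (n=7): 344, 427, 313, 326, 374, 351, 450
Mean correct RT = 2585/7 = 369.2857 ms
Proportion correct = 7/8
IES = 369.2857 / (7/8) = 422.041 ms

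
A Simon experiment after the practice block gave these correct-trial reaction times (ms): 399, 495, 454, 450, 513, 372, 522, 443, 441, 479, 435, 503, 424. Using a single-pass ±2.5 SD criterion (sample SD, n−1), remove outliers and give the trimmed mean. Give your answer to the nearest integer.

456 ms

n = 13, ΣRT = 5930, M = 456.154
Σ(x−M)² = 24067.69; s = √(24067.69/12) = 44.784
Cutoffs: 456.154 ± 2.5·44.784 → [344.2, 568.1]
No RTs fall outside the cutoffs; all 13 retained. Mean = 5930/13 = 456.154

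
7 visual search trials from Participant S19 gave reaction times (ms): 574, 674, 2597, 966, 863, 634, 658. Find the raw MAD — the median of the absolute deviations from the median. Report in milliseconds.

100 ms

Sorted: 574, 634, 658, 674, 863, 966, 2597 → median = 674
|x − 674|: 100, 0, 1923, 292, 189, 40, 16
Sorted deviations: 0, 16, 40, 100, 189, 292, 1923 → MAD = 100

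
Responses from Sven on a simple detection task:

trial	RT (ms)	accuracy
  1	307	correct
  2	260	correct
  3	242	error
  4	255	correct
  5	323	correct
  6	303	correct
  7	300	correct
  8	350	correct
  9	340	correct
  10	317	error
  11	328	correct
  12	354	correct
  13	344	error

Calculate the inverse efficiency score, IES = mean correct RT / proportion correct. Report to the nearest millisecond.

406 ms

Correct trials (n=10): 307, 260, 255, 323, 303, 300, 350, 340, 328, 354
Mean correct RT = 3120/10 = 312.0000 ms
Proportion correct = 10/13
IES = 312.0000 / (10/13) = 405.600 ms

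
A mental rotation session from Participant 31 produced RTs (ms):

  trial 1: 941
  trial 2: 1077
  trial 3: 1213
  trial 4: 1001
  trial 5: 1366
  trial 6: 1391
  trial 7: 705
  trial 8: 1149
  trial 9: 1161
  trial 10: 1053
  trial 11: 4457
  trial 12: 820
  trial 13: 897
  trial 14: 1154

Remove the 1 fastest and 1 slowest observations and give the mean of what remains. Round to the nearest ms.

1102 ms

Sorted: 705, 820, 897, 941, 1001, 1053, 1077, 1149, 1154, 1161, 1213, 1366, 1391, 4457
Drop lowest 1 (705) and highest 1 (4457)
Remaining (n=12): Σ = 13223, mean = 13223/12 = 1101.917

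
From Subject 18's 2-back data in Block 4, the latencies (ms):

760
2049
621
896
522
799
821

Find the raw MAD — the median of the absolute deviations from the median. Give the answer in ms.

Sorted: 522, 621, 760, 799, 821, 896, 2049 → median = 799
|x − 799|: 39, 1250, 178, 97, 277, 0, 22
Sorted deviations: 0, 22, 39, 97, 178, 277, 1250 → MAD = 97

97 ms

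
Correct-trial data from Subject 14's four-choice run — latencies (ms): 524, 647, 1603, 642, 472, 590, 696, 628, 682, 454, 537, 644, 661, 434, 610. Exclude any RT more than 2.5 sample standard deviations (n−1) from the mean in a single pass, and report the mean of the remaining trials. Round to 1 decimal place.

n = 15, ΣRT = 9824, M = 654.933
Σ(x−M)² = 1062298.93; s = √(1062298.93/14) = 275.461
Cutoffs: 654.933 ± 2.5·275.461 → [-33.7, 1343.6]
Outside: 1603 → excluded.
Retained (n=14): Σ = 8221, mean = 8221/14 = 587.214

587.2 ms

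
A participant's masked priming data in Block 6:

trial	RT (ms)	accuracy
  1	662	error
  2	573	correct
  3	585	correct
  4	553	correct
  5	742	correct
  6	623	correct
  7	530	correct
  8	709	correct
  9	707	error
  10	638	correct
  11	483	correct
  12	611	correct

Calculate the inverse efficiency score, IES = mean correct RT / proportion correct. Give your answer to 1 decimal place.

Correct trials (n=10): 573, 585, 553, 742, 623, 530, 709, 638, 483, 611
Mean correct RT = 6047/10 = 604.7000 ms
Proportion correct = 10/12
IES = 604.7000 / (10/12) = 725.640 ms

725.6 ms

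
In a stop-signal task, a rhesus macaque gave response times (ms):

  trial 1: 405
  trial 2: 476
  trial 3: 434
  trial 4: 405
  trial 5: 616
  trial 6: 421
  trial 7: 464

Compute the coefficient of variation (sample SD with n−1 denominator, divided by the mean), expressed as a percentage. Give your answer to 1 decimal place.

16.1%

n = 7, Σ = 3221, M = 460.1429
Σ(x−M)² = 32854.857; s = √(32854.857/6) = 73.9987
CV = 73.9987 / 460.1429 = 0.16082 = 16.082%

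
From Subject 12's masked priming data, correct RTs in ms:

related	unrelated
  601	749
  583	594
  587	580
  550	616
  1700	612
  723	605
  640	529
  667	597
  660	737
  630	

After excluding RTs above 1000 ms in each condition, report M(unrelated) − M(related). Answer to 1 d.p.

related: exclude 1700
M(related) = 5641/9 = 626.778
M(unrelated) = 5619/9 = 624.333
Difference = 624.333 − 626.778 = -2.444 ms

-2.4 ms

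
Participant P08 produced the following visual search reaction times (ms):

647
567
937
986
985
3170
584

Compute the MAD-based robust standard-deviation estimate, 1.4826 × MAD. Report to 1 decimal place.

430.0 ms

Sorted: 567, 584, 647, 937, 985, 986, 3170 → median = 937
|x − 937| sorted: 0, 48, 49, 290, 353, 370, 2233 → MAD = 290
Robust SD ≈ 1.4826 × 290 = 429.954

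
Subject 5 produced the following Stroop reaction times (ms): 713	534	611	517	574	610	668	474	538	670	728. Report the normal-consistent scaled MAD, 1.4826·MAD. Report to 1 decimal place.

Sorted: 474, 517, 534, 538, 574, 610, 611, 668, 670, 713, 728 → median = 610
|x − 610| sorted: 0, 1, 36, 58, 60, 72, 76, 93, 103, 118, 136 → MAD = 72
Robust SD ≈ 1.4826 × 72 = 106.747

106.7 ms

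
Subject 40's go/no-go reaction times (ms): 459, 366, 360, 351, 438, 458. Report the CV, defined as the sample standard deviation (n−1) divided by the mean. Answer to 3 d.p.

0.127

n = 6, Σ = 2432, M = 405.3333
Σ(x−M)² = 13275.333; s = √(13275.333/5) = 51.5273
CV = 51.5273 / 405.3333 = 0.12712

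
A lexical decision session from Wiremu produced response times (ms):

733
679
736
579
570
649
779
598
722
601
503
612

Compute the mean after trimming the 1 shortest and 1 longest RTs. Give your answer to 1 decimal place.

Sorted: 503, 570, 579, 598, 601, 612, 649, 679, 722, 733, 736, 779
Drop lowest 1 (503) and highest 1 (779)
Remaining (n=10): Σ = 6479, mean = 6479/10 = 647.900

647.9 ms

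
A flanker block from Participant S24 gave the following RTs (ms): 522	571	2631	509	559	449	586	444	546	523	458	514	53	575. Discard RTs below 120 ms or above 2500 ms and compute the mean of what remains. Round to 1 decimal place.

521.3 ms

Excluded: 53, 2631
Retained (n=12): Σ = 6256
Mean = 6256/12 = 521.3333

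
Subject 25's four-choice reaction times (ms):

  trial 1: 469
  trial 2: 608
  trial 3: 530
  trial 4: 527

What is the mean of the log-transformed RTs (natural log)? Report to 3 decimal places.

ln(RT): 6.1506, 6.4102, 6.2729, 6.2672
Σ ln(RT) = 25.1009
Mean = 25.1009/4 = 6.27521

6.275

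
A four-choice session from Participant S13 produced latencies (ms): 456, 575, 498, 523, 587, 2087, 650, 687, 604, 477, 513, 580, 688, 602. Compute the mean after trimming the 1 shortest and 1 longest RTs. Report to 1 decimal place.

Sorted: 456, 477, 498, 513, 523, 575, 580, 587, 602, 604, 650, 687, 688, 2087
Drop lowest 1 (456) and highest 1 (2087)
Remaining (n=12): Σ = 6984, mean = 6984/12 = 582.000

582.0 ms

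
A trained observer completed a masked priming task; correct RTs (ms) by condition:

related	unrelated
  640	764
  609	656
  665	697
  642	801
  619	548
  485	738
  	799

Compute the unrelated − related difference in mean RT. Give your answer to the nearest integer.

105 ms

M(related) = 3660/6 = 610.000
M(unrelated) = 5003/7 = 714.714
Difference = 714.714 − 610.000 = 104.714 ms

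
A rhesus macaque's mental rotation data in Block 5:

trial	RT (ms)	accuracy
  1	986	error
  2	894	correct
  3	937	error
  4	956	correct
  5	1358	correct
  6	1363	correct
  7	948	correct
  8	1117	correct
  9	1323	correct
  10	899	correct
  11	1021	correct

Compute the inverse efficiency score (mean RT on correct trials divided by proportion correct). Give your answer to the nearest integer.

1342 ms

Correct trials (n=9): 894, 956, 1358, 1363, 948, 1117, 1323, 899, 1021
Mean correct RT = 9879/9 = 1097.6667 ms
Proportion correct = 9/11
IES = 1097.6667 / (9/11) = 1341.593 ms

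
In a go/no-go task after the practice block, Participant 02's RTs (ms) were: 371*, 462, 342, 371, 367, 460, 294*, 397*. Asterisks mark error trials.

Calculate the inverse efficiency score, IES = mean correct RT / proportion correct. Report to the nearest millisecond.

Correct trials (n=5): 462, 342, 371, 367, 460
Mean correct RT = 2002/5 = 400.4000 ms
Proportion correct = 5/8
IES = 400.4000 / (5/8) = 640.640 ms

641 ms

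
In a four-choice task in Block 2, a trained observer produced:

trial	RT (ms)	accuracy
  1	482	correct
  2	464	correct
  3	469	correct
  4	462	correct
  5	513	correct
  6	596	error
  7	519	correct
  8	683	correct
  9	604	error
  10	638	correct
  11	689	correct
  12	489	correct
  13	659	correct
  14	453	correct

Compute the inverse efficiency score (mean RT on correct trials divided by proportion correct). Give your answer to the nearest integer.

Correct trials (n=12): 482, 464, 469, 462, 513, 519, 683, 638, 689, 489, 659, 453
Mean correct RT = 6520/12 = 543.3333 ms
Proportion correct = 12/14
IES = 543.3333 / (12/14) = 633.889 ms

634 ms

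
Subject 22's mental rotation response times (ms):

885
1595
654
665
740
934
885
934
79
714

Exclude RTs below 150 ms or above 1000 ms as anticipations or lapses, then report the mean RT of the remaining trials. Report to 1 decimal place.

Excluded: 79, 1595
Retained (n=8): Σ = 6411
Mean = 6411/8 = 801.3750

801.4 ms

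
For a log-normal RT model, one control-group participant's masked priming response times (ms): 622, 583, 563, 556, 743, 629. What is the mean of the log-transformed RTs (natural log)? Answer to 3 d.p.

ln(RT): 6.4329, 6.3682, 6.3333, 6.3208, 6.6107, 6.4441
Σ ln(RT) = 38.5100
Mean = 38.5100/6 = 6.41833

6.418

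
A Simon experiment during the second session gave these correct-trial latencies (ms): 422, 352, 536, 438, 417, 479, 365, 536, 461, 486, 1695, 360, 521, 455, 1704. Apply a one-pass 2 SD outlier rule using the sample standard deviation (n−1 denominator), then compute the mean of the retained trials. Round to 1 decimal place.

n = 15, ΣRT = 9227, M = 615.133
Σ(x−M)² = 2762567.73; s = √(2762567.73/14) = 444.214
Cutoffs: 615.133 ± 2·444.214 → [-273.3, 1503.6]
Outside: 1695, 1704 → excluded.
Retained (n=13): Σ = 5828, mean = 5828/13 = 448.308

448.3 ms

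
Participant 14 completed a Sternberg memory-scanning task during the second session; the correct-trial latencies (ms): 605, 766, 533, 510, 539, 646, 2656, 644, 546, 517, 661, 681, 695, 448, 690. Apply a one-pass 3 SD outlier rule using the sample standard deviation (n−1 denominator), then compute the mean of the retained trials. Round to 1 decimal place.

605.8 ms

n = 15, ΣRT = 11137, M = 742.467
Σ(x−M)² = 4030943.73; s = √(4030943.73/14) = 536.586
Cutoffs: 742.467 ± 3·536.586 → [-867.3, 2352.2]
Outside: 2656 → excluded.
Retained (n=14): Σ = 8481, mean = 8481/14 = 605.786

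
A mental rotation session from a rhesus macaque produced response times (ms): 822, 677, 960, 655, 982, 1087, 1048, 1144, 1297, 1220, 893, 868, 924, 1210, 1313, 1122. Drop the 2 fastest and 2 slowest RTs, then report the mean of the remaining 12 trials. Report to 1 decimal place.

1023.3 ms

Sorted: 655, 677, 822, 868, 893, 924, 960, 982, 1048, 1087, 1122, 1144, 1210, 1220, 1297, 1313
Drop lowest 2 (655, 677) and highest 2 (1297, 1313)
Remaining (n=12): Σ = 12280, mean = 12280/12 = 1023.333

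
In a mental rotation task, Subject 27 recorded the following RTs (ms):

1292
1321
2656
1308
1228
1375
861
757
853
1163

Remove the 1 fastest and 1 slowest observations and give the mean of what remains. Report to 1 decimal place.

Sorted: 757, 853, 861, 1163, 1228, 1292, 1308, 1321, 1375, 2656
Drop lowest 1 (757) and highest 1 (2656)
Remaining (n=8): Σ = 9401, mean = 9401/8 = 1175.125

1175.1 ms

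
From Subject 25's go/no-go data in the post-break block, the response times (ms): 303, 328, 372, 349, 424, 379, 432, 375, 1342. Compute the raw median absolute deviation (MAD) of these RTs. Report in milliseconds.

47 ms

Sorted: 303, 328, 349, 372, 375, 379, 424, 432, 1342 → median = 375
|x − 375|: 72, 47, 3, 26, 49, 4, 57, 0, 967
Sorted deviations: 0, 3, 4, 26, 47, 49, 57, 72, 967 → MAD = 47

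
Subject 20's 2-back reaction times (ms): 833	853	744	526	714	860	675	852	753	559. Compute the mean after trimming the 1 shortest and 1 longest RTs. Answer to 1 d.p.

747.9 ms

Sorted: 526, 559, 675, 714, 744, 753, 833, 852, 853, 860
Drop lowest 1 (526) and highest 1 (860)
Remaining (n=8): Σ = 5983, mean = 5983/8 = 747.875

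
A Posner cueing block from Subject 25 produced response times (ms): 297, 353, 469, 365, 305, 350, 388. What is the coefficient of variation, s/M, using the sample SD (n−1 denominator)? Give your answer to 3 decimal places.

0.159

n = 7, Σ = 2527, M = 361.0000
Σ(x−M)² = 19826.000; s = √(19826.000/6) = 57.4833
CV = 57.4833 / 361.0000 = 0.15923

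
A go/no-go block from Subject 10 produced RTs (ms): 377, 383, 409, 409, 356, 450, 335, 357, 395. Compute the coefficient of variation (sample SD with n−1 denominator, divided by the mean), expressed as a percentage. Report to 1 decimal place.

9.0%

n = 9, Σ = 3471, M = 385.6667
Σ(x−M)² = 9666.000; s = √(9666.000/8) = 34.7599
CV = 34.7599 / 385.6667 = 0.09013 = 9.013%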